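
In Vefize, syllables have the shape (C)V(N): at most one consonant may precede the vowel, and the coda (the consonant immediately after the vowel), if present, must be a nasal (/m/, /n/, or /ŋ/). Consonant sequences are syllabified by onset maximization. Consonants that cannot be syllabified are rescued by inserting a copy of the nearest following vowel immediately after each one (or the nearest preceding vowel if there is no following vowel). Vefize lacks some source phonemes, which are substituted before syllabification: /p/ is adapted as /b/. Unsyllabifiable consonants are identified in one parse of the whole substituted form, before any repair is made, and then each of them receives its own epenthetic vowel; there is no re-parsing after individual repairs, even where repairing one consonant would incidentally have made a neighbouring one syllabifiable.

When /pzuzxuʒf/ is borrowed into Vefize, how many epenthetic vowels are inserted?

After substitution the input is /bzuzxuʒf/.
The unsyllabifiable consonants are /b/, /z/, /ʒ/, /f/; each receives one epenthetic vowel.

4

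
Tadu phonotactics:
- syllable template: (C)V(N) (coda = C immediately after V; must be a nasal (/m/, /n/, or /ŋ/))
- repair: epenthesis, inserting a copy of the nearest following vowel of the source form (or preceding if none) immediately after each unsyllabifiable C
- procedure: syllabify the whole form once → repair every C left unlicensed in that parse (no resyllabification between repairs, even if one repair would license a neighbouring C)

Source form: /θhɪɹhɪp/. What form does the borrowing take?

Syllabifying with onset maximization leaves /θ/, /ɹ/, /p/ stranded (only a nasal (/m/, /n/, or /ŋ/) is licensed in coda position; onsets are limited to one consonant).
Inserting the epenthetic vowel yields /θ/ → /θɪ/, /ɹ/ → /ɹɪ/, /p/ → /pɪ/.

θɪhɪɹɪhɪpɪ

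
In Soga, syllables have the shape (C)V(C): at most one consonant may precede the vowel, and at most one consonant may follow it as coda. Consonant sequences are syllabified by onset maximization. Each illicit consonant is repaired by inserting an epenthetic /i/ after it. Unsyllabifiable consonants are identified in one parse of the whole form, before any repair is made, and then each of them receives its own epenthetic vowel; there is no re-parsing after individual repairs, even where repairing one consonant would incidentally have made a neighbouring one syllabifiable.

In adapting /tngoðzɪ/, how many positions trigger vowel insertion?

The unsyllabifiable consonants are /t/, /n/; each receives one epenthetic vowel.

2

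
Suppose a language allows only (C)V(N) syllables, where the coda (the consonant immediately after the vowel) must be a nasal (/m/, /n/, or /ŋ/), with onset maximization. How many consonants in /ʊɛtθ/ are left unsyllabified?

Syllabifying with onset maximization leaves /t/, /θ/ stranded (only a nasal (/m/, /n/, or /ŋ/) is licensed in coda position; onsets are limited to one consonant).

2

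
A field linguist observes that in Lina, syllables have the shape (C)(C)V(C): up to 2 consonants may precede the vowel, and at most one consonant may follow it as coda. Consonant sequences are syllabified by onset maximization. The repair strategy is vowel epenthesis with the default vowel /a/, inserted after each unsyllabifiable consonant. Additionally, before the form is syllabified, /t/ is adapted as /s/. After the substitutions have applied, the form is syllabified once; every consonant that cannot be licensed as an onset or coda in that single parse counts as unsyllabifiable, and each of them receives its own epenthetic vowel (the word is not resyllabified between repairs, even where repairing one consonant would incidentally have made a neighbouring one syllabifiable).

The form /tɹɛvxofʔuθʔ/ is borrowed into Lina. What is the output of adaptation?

Substitution: /t/ → /s/, giving /sɹɛvxofʔuθʔ/.
Syllabifying with onset maximization leaves /ʔ/ stranded (at most one coda consonant is licensed; onsets may contain at most 2 consonants).
Each unlicensed consonant becomes the onset of a new syllable: /ʔ/ → /ʔa/.

sɹɛvxofʔuθʔa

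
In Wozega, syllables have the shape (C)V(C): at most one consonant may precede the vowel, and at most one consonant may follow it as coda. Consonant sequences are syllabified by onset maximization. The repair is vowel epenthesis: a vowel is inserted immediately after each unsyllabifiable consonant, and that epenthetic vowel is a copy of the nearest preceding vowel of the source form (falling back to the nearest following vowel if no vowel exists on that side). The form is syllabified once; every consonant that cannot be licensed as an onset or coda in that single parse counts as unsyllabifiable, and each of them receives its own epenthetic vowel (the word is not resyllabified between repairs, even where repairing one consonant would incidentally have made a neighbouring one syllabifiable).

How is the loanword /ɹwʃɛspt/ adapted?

ɹɛwɛʃɛspɛtɛ

Under (C)V(C), the unsyllabifiable consonants are /ɹ/, /w/, /p/, /t/ (at most one coda consonant is licensed; onsets are limited to one consonant).
Inserting the epenthetic vowel yields /ɹ/ → /ɹɛ/, /w/ → /wɛ/, /p/ → /pɛ/, /t/ → /tɛ/.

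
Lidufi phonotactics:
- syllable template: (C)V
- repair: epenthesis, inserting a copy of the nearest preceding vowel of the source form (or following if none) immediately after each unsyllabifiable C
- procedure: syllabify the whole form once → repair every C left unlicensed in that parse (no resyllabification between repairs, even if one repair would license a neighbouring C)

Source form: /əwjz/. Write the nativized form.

əwəjəzə

Under (C)V, the unsyllabifiable consonants are /w/, /j/, /z/ (no codas are permitted; onsets are limited to one consonant).
Epenthesis after each stranded consonant: /w/ → /wə/, /j/ → /jə/, /z/ → /zə/.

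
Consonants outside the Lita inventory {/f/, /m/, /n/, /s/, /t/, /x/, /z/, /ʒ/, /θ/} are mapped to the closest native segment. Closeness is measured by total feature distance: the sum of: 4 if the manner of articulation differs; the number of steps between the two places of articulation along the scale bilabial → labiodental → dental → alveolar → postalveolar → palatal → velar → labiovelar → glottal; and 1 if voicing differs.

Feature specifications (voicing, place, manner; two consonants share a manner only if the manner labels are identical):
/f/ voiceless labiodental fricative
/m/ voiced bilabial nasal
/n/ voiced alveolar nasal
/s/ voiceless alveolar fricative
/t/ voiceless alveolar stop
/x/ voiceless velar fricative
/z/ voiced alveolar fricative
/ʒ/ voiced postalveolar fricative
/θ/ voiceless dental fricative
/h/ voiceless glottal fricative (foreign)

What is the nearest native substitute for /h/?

/x/ is closest: same manner (fricative), place distance 2 (glottal→velar), same voicing; total 2. Next closest is /s/ at distance 5.

x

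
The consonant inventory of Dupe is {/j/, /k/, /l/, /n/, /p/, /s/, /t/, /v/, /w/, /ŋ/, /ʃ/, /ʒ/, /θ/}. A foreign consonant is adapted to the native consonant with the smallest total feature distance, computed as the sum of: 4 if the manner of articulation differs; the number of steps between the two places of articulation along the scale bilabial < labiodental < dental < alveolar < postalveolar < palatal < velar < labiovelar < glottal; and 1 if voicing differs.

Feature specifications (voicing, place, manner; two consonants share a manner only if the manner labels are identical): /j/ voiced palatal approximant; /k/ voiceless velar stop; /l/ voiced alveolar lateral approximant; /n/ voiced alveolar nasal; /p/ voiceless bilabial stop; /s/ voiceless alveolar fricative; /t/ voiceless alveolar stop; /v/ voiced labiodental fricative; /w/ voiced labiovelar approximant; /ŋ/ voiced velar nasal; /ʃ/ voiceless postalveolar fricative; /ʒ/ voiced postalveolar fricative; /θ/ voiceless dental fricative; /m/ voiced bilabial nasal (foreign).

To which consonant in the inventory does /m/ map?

n

/n/ is closest: same manner (nasal), place distance 3 (bilabial→alveolar), same voicing; total 3. Next closest is /p/ at distance 5.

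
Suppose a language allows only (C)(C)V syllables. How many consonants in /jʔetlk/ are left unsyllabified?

3

The consonants /t/, /l/, /k/ cannot be parsed into a legal (C)(C)V syllable (no codas are permitted; onsets may contain at most 2 consonants).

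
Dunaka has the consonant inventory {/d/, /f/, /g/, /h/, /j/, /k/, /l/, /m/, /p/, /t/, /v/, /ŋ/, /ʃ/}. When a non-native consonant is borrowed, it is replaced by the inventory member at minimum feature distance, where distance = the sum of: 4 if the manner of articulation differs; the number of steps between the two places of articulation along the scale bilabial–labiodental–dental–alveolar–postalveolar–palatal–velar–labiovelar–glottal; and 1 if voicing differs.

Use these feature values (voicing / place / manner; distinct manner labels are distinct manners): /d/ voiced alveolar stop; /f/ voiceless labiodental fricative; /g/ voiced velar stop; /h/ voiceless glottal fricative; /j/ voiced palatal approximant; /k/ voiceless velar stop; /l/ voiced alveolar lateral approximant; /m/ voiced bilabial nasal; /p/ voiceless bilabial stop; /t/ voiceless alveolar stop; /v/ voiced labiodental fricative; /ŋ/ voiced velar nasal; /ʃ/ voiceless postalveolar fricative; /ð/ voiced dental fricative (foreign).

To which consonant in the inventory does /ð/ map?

/v/ is closest: same manner (fricative), place distance 1 (dental→labiodental), same voicing; total 1. Next closest is /f/ at distance 2.

v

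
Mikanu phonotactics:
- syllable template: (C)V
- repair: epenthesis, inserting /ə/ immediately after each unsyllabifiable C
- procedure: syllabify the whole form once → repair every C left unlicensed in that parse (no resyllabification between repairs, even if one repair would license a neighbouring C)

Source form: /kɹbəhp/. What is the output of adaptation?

kəɹəbəhəpə

Syllabifying with onset maximization leaves /k/, /ɹ/, /h/, /p/ stranded (no codas are permitted; onsets are limited to one consonant).
Epenthesis after each stranded consonant: /k/ → /kə/, /ɹ/ → /ɹə/, /h/ → /hə/, /p/ → /pə/.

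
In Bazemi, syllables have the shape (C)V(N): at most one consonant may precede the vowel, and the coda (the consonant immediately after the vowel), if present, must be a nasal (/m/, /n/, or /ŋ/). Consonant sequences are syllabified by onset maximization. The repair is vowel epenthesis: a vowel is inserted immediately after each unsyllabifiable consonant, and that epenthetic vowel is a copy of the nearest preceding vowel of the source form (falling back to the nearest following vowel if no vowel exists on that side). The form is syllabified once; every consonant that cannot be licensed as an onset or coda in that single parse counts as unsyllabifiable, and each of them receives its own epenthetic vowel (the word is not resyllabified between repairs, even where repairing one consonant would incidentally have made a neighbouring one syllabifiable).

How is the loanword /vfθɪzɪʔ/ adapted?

Syllabifying with onset maximization leaves /v/, /f/, /ʔ/ stranded (only a nasal (/m/, /n/, or /ŋ/) is licensed in coda position; onsets are limited to one consonant).
Each unlicensed consonant becomes the onset of a new syllable: /v/ → /vɪ/, /f/ → /fɪ/, /ʔ/ → /ʔɪ/.

vɪfɪθɪzɪʔɪ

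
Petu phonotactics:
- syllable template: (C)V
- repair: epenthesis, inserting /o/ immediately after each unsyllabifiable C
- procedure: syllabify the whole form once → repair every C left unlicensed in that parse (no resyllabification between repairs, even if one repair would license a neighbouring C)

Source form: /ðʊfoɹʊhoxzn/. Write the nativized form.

ðʊfoɹʊhoxozono

Syllabifying with onset maximization leaves /x/, /z/, /n/ stranded (no codas are permitted; onsets are limited to one consonant).
Each unlicensed consonant becomes the onset of a new syllable: /x/ → /xo/, /z/ → /zo/, /n/ → /no/.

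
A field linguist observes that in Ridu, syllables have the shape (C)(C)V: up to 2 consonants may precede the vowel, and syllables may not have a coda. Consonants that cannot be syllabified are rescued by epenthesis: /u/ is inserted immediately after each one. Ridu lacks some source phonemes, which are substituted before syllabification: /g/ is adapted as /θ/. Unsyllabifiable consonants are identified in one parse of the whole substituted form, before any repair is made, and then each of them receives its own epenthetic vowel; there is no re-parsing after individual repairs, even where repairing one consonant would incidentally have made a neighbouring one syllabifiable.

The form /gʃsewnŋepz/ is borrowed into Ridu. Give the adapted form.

θuʃsewunŋepuzu

Substitution: /g/ → /θ/, giving /θʃsewnŋepz/.
Under (C)(C)V, the unsyllabifiable consonants are /θ/, /w/, /p/, /z/ (no codas are permitted; onsets may contain at most 2 consonants).
Epenthesis after each stranded consonant: /θ/ → /θu/, /w/ → /wu/, /p/ → /pu/, /z/ → /zu/.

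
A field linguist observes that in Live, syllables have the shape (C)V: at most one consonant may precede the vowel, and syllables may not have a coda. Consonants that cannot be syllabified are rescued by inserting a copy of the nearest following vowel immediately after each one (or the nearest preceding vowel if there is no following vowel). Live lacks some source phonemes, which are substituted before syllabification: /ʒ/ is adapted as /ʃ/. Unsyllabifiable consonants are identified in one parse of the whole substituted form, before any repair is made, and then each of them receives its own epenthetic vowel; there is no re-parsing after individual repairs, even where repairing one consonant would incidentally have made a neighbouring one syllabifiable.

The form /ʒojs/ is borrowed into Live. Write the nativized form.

ʃojoso

Substitution: /ʒ/ → /ʃ/, giving /ʃojs/.
Syllabifying with onset maximization leaves /j/, /s/ stranded (no codas are permitted; onsets are limited to one consonant).
Each unlicensed consonant becomes the onset of a new syllable: /j/ → /jo/, /s/ → /so/.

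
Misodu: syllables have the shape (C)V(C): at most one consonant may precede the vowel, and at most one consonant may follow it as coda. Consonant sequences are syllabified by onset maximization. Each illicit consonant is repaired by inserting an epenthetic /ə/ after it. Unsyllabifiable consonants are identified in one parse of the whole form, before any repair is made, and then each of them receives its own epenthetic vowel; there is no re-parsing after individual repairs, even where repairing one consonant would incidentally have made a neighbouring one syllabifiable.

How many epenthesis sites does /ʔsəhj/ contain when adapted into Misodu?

The unsyllabifiable consonants are /ʔ/, /j/; each receives one epenthetic vowel.

2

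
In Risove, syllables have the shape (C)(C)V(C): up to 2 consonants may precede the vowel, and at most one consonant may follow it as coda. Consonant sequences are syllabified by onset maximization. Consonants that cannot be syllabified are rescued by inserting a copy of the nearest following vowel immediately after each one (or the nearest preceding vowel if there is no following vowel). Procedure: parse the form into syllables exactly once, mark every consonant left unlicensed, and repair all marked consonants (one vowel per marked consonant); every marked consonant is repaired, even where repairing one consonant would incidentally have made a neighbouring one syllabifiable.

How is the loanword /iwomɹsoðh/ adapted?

Syllabifying with onset maximization leaves /h/ stranded (at most one coda consonant is licensed; onsets may contain at most 2 consonants).
Each unlicensed consonant becomes the onset of a new syllable: /h/ → /ho/.

iwomɹsoðho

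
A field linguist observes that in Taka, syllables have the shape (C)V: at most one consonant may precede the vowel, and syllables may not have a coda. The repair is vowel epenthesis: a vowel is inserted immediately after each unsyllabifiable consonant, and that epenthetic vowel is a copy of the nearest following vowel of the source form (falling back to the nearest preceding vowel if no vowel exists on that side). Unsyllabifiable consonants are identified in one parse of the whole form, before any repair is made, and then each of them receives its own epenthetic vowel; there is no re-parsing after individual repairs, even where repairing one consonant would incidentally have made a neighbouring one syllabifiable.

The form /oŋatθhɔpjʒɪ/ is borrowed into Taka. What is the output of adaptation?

oŋatɔθɔhɔpɪjɪʒɪ

Syllabifying with onset maximization leaves /t/, /θ/, /p/, /j/ stranded (no codas are permitted; onsets are limited to one consonant).
Epenthesis after each stranded consonant: /t/ → /tɔ/, /θ/ → /θɔ/, /p/ → /pɪ/, /j/ → /jɪ/.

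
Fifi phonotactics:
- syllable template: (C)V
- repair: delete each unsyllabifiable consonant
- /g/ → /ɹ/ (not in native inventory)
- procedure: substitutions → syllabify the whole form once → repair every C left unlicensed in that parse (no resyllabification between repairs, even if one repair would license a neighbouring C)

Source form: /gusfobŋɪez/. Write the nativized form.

Substitution: /g/ → /ɹ/, giving /ɹusfobŋɪez/.
Syllabifying with onset maximization leaves /s/, /b/, /z/ stranded (no codas are permitted; onsets are limited to one consonant).
Each unlicensed consonant is deleted: /s/, /b/, /z/.

ɹufoŋɪe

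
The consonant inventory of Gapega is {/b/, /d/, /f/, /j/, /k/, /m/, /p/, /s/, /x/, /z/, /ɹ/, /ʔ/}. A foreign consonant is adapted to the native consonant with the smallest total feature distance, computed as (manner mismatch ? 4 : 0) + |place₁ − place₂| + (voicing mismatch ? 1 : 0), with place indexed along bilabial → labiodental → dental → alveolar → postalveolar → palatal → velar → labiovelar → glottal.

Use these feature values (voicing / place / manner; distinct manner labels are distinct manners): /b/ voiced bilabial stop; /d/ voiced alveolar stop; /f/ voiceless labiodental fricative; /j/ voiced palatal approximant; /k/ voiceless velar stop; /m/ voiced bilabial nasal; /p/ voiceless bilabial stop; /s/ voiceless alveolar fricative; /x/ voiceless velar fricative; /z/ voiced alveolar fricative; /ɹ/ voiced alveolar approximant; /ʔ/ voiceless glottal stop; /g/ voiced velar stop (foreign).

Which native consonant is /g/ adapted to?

/k/ is closest: same manner (stop), place distance 0 (velar→velar), voicing differs (+1); total 1. Next closest is /d/ at distance 3.

k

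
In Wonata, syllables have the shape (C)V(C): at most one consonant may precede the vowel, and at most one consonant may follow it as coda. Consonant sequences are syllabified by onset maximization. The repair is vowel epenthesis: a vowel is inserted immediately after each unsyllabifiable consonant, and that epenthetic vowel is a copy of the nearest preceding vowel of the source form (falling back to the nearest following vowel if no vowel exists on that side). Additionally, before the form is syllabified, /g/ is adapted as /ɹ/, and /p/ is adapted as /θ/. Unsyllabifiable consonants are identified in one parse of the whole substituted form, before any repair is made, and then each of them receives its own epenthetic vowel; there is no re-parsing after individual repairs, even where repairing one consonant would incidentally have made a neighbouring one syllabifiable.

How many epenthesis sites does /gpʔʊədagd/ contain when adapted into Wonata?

After substitution the input is /ɹθʔʊədaɹd/.
The unsyllabifiable consonants are /ɹ/, /θ/, /d/; each receives one epenthetic vowel.

3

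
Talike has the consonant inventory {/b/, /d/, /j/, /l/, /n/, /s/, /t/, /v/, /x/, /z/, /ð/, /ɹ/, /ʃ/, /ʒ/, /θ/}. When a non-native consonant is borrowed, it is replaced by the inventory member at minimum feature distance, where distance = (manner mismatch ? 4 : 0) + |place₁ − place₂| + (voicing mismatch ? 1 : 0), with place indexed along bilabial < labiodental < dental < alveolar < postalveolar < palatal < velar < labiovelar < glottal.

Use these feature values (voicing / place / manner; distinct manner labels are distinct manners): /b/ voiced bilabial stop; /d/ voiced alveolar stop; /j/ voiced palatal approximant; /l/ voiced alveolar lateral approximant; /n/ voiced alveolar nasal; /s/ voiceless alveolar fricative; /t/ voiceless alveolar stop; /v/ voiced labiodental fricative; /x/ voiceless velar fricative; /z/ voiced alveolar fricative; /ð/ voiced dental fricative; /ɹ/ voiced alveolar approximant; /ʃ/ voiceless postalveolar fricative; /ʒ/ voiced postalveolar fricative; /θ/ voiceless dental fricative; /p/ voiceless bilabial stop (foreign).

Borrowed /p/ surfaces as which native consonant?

/b/ is closest: same manner (stop), place distance 0 (bilabial→bilabial), voicing differs (+1); total 1. Next closest is /t/ at distance 3.

b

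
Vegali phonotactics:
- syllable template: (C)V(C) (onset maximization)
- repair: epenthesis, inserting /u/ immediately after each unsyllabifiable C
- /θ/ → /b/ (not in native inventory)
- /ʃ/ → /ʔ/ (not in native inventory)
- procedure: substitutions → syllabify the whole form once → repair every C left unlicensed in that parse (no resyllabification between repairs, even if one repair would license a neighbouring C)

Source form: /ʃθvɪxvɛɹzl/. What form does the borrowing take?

Substitution: /ʃ/ → /ʔ/, /θ/ → /b/, giving /ʔbvɪxvɛɹzl/.
The consonants /ʔ/, /b/, /z/, /l/ cannot be parsed into a legal (C)V(C) syllable (at most one coda consonant is licensed; onsets are limited to one consonant).
Each unlicensed consonant becomes the onset of a new syllable: /ʔ/ → /ʔu/, /b/ → /bu/, /z/ → /zu/, /l/ → /lu/.

ʔubuvɪxvɛɹzulu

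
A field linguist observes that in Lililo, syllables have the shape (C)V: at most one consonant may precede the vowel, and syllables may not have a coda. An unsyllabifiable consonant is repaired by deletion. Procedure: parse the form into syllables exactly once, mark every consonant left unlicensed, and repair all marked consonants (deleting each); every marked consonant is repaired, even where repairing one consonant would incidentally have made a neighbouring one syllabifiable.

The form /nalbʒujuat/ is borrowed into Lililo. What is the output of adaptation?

Under (C)V, the unsyllabifiable consonants are /l/, /b/, /t/ (no codas are permitted; onsets are limited to one consonant).
Deleting the stranded consonants removes /l/, /b/, /t/.

naʒujua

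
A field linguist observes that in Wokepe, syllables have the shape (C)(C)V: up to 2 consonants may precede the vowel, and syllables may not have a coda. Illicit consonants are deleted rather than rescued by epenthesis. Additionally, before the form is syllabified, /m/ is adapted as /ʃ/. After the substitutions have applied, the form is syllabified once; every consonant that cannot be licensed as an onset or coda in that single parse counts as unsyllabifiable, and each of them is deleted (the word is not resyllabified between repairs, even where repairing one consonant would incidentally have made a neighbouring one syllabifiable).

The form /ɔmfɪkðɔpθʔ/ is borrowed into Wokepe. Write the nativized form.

Substitution: /m/ → /ʃ/, giving /ɔʃfɪkðɔpθʔ/.
Under (C)(C)V, the unsyllabifiable consonants are /p/, /θ/, /ʔ/ (no codas are permitted; onsets may contain at most 2 consonants).
Each unlicensed consonant is deleted: /p/, /θ/, /ʔ/.

ɔʃfɪkðɔ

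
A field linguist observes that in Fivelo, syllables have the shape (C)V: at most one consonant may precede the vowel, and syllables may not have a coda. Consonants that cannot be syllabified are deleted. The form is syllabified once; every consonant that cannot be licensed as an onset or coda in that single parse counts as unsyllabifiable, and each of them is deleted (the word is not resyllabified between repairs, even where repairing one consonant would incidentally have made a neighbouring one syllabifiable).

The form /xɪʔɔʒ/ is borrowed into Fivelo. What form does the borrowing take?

The consonants /ʒ/ cannot be parsed into a legal (C)V syllable (no codas are permitted; onsets are limited to one consonant).
Deleting the stranded consonants removes /ʒ/.

xɪʔɔ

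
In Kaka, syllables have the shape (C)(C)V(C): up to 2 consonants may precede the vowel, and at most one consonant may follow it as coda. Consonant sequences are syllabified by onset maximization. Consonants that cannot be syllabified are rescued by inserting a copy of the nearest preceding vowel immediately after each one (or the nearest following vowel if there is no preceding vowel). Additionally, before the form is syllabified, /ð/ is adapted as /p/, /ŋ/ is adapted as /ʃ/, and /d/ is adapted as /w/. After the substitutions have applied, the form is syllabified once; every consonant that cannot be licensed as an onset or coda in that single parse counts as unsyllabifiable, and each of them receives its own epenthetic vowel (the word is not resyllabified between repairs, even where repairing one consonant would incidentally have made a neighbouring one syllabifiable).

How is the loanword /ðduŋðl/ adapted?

Substitution: /ð/ → /p/, /d/ → /w/, /ŋ/ → /ʃ/, giving /pwuʃpl/.
Under (C)(C)V(C), the unsyllabifiable consonants are /p/, /l/ (at most one coda consonant is licensed; onsets may contain at most 2 consonants).
Each unlicensed consonant becomes the onset of a new syllable: /p/ → /pu/, /l/ → /lu/.

pwuʃpulu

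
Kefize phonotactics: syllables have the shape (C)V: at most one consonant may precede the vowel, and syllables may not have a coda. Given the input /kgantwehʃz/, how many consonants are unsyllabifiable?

Syllabifying with onset maximization leaves /k/, /n/, /t/, /h/, /ʃ/, /z/ stranded (no codas are permitted; onsets are limited to one consonant).

6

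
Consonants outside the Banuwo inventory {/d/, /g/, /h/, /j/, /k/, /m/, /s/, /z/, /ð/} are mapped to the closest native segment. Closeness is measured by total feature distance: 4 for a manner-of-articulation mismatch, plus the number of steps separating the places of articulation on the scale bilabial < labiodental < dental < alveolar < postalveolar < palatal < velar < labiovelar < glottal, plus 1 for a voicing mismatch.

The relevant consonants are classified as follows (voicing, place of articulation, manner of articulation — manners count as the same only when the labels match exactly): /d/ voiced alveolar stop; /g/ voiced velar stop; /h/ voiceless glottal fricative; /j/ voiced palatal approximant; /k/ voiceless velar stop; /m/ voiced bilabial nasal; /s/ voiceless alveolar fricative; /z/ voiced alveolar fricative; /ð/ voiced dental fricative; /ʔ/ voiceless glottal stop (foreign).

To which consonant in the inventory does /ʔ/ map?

k

/k/ is closest: same manner (stop), place distance 2 (glottal→velar), same voicing; total 2. Next closest is /g/ at distance 3.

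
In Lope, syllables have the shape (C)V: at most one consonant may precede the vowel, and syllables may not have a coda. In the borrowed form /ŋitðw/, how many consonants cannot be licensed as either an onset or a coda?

Syllabifying with onset maximization leaves /t/, /ð/, /w/ stranded (no codas are permitted; onsets are limited to one consonant).

3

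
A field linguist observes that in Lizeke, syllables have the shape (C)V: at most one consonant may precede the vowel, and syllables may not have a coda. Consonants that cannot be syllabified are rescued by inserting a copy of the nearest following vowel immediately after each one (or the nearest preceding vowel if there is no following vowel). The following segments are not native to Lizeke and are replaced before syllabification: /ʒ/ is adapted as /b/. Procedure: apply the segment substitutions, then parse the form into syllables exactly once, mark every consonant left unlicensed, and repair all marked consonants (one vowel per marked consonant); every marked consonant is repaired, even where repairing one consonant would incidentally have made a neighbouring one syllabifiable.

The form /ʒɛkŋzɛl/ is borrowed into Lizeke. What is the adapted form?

bɛkɛŋɛzɛlɛ

Substitution: /ʒ/ → /b/, giving /bɛkŋzɛl/.
Under (C)V, the unsyllabifiable consonants are /k/, /ŋ/, /l/ (no codas are permitted; onsets are limited to one consonant).
Epenthesis after each stranded consonant: /k/ → /kɛ/, /ŋ/ → /ŋɛ/, /l/ → /lɛ/.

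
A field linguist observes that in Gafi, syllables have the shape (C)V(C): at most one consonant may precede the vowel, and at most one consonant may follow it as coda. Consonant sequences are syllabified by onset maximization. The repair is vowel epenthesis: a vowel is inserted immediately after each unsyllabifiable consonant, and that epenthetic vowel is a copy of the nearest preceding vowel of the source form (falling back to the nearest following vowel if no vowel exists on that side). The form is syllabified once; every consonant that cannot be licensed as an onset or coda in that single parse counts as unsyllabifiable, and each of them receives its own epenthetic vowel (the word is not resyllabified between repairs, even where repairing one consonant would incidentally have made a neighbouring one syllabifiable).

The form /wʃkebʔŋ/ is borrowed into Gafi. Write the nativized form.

weʃekebʔeŋe

Syllabifying with onset maximization leaves /w/, /ʃ/, /ʔ/, /ŋ/ stranded (at most one coda consonant is licensed; onsets are limited to one consonant).
Epenthesis after each stranded consonant: /w/ → /we/, /ʃ/ → /ʃe/, /ʔ/ → /ʔe/, /ŋ/ → /ŋe/.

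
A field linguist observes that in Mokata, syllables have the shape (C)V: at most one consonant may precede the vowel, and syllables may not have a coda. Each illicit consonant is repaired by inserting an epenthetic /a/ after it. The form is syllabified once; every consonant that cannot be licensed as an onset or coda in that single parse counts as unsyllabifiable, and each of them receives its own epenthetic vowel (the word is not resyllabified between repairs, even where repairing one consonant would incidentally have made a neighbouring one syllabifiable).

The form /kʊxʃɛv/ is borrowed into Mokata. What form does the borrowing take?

kʊxaʃɛva

Syllabifying with onset maximization leaves /x/, /v/ stranded (no codas are permitted; onsets are limited to one consonant).
Epenthesis after each stranded consonant: /x/ → /xa/, /v/ → /va/.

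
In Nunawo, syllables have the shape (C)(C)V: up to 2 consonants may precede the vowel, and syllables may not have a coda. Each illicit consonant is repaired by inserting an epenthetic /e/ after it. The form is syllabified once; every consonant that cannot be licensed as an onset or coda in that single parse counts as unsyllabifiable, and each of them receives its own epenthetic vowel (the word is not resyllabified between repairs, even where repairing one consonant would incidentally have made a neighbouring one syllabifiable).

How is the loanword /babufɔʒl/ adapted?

babufɔʒele

Under (C)(C)V, the unsyllabifiable consonants are /ʒ/, /l/ (no codas are permitted; onsets may contain at most 2 consonants).
Each unlicensed consonant becomes the onset of a new syllable: /ʒ/ → /ʒe/, /l/ → /le/.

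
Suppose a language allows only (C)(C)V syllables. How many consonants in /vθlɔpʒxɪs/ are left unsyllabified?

3

Under (C)(C)V, the unsyllabifiable consonants are /v/, /p/, /s/ (no codas are permitted; onsets may contain at most 2 consonants).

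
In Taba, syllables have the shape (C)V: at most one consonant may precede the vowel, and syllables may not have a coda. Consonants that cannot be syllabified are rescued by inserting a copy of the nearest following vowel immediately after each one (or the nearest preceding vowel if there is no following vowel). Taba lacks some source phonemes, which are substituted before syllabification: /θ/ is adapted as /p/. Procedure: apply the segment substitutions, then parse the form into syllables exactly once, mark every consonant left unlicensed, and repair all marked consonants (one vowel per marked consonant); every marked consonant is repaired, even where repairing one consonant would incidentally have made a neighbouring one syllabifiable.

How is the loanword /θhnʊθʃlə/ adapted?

Substitution: /θ/ → /p/, giving /phnʊpʃlə/.
Under (C)V, the unsyllabifiable consonants are /p/, /h/, /p/, /ʃ/ (no codas are permitted; onsets are limited to one consonant).
Epenthesis after each stranded consonant: /p/ → /pʊ/, /h/ → /hʊ/, /p/ → /pə/, /ʃ/ → /ʃə/.

pʊhʊnʊpəʃələ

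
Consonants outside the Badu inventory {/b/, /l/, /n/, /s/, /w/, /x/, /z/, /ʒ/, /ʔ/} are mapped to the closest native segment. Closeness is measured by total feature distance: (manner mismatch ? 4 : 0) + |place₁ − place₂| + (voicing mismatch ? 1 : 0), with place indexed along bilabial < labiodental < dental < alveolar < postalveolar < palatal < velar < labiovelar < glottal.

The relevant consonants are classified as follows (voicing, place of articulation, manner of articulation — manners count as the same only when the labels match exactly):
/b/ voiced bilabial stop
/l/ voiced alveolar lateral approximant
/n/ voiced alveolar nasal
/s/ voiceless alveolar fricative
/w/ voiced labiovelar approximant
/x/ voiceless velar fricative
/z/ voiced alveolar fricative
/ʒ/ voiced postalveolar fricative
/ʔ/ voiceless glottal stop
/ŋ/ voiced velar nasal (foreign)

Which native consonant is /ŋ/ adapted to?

n

/n/ is closest: same manner (nasal), place distance 3 (velar→alveolar), same voicing; total 3. Next closest is /w/ at distance 5.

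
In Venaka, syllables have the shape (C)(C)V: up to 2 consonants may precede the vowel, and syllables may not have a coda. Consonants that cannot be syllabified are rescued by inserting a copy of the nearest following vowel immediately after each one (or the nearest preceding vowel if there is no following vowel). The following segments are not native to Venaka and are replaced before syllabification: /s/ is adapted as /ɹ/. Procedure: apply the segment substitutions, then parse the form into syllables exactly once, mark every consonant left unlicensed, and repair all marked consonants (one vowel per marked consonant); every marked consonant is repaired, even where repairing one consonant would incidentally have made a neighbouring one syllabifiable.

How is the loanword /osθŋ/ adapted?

oɹoθoŋo

Substitution: /s/ → /ɹ/, giving /oɹθŋ/.
The consonants /ɹ/, /θ/, /ŋ/ cannot be parsed into a legal (C)(C)V syllable (no codas are permitted; onsets may contain at most 2 consonants).
Epenthesis after each stranded consonant: /ɹ/ → /ɹo/, /θ/ → /θo/, /ŋ/ → /ŋo/.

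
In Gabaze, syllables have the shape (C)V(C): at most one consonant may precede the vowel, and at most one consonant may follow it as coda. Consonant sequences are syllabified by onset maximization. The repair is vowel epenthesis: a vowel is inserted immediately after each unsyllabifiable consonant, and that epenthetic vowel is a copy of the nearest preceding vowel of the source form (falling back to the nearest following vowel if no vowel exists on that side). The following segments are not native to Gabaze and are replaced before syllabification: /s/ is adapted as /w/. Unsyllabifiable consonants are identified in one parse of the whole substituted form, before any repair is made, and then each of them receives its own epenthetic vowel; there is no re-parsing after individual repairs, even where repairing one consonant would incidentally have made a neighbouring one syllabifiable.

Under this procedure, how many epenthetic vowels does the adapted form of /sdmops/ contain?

After substitution the input is /wdmopw/.
The unsyllabifiable consonants are /w/, /d/, /w/; each receives one epenthetic vowel.

3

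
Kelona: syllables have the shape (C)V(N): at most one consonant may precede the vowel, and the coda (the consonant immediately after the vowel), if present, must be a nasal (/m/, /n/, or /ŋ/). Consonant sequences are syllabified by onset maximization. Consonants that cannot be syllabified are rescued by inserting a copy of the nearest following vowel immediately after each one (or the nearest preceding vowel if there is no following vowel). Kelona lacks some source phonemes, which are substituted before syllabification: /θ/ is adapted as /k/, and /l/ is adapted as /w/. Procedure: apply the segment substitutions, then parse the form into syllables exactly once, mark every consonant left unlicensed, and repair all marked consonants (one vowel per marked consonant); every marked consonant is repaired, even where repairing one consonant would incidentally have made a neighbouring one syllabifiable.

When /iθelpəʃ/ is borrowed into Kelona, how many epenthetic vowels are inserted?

After substitution the input is /ikewpəʃ/.
The unsyllabifiable consonants are /w/, /ʃ/; each receives one epenthetic vowel.

2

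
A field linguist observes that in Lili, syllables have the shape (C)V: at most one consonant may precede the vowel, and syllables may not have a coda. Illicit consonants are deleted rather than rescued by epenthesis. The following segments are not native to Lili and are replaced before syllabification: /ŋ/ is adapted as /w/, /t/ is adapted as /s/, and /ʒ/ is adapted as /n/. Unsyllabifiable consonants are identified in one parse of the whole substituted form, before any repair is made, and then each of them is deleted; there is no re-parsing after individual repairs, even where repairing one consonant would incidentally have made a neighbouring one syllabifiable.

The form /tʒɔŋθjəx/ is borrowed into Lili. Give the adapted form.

Substitution: /t/ → /s/, /ʒ/ → /n/, /ŋ/ → /w/, giving /snɔwθjəx/.
Syllabifying with onset maximization leaves /s/, /w/, /θ/, /x/ stranded (no codas are permitted; onsets are limited to one consonant).
Deletion applies to /s/, /w/, /θ/, /x/.

nɔjə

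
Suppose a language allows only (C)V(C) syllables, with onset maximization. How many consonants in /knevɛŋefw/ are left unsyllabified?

The consonants /k/, /w/ cannot be parsed into a legal (C)V(C) syllable (at most one coda consonant is licensed; onsets are limited to one consonant).

2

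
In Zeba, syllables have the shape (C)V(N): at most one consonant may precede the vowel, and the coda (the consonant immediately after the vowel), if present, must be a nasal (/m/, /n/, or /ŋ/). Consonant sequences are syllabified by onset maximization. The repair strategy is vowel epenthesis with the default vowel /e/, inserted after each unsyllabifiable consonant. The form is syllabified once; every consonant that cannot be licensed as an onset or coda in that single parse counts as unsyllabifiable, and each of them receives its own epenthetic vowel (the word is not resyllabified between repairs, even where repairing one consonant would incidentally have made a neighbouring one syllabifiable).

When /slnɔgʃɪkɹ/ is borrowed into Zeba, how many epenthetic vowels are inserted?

5

The unsyllabifiable consonants are /s/, /l/, /g/, /k/, /ɹ/; each receives one epenthetic vowel.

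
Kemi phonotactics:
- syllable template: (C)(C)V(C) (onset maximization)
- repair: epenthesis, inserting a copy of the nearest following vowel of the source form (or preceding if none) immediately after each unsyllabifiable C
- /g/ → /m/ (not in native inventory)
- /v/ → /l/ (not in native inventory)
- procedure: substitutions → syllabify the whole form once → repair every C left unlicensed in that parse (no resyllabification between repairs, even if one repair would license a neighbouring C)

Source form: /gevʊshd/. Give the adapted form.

Substitution: /g/ → /m/, /v/ → /l/, giving /melʊshd/.
Syllabifying with onset maximization leaves /h/, /d/ stranded (at most one coda consonant is licensed; onsets may contain at most 2 consonants).
Inserting the epenthetic vowel yields /h/ → /hʊ/, /d/ → /dʊ/.

melʊshʊdʊ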